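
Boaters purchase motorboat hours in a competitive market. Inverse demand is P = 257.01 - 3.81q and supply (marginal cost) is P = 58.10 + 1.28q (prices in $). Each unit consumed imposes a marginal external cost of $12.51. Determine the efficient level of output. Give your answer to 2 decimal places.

q* = 36.62

Social marginal benefit = demand − MEC = 244.50 - 3.81q.
Set SMB = MC: 244.50 - 3.81q = 58.10 + 1.28q → q* = 36.6208.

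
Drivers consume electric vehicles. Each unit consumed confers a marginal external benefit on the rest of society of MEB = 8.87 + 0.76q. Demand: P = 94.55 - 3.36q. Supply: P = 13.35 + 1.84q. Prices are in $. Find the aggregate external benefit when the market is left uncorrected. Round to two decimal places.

Market equilibrium (private): 13.35 + 1.84q = 94.55 - 3.36q → q_m = 15.6154.
Total external benefit = ∫₀^{q_m} (8.87 + 0.76q) dq = 8.87×15.6154 + ½×0.76×15.6154² = 231.1681.

$231.17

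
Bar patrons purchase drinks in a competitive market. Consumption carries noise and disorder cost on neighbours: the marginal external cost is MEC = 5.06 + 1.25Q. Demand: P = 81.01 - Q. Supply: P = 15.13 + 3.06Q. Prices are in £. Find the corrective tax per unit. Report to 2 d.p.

tax = £19.38 per unit

Social marginal benefit = demand − MEC = 75.95 - 2.25Q.
Set SMB = MC: 75.95 - 2.25Q = 15.13 + 3.06Q → Q* = 11.4539.
The Pigouvian tax equals MEC at Q*: 5.06 + 1.25×11.4539 = 19.3774.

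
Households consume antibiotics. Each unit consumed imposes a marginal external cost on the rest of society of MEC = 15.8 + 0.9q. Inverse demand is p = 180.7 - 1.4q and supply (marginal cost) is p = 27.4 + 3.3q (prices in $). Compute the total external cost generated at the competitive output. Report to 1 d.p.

Market equilibrium (private): 27.4 + 3.3q = 180.7 - 1.4q → q_m = 32.6170.
Total external cost = ∫₀^{q_m} (15.8 + 0.9q) dq = 15.8×32.6170 + ½×0.9×32.6170² = 994.0895.

$994.1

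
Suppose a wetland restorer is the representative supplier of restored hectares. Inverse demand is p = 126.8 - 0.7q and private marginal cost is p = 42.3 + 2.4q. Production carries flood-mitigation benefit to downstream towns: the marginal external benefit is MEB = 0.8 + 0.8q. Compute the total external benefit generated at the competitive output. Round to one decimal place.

319.0

Market equilibrium (private): 42.3 + 2.4q = 126.8 - 0.7q → q_m = 27.2581.
Total external benefit = ∫₀^{q_m} (0.8 + 0.8q) dq = 0.8×27.2581 + ½×0.8×27.2581² = 319.0081.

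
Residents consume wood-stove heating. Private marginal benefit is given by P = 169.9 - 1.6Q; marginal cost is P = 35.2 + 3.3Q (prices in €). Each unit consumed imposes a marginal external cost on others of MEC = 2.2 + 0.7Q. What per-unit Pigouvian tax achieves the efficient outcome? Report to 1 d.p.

Social marginal benefit = demand − MEC = 167.7 - 2.3Q.
Set SMB = MC: 167.7 - 2.3Q = 35.2 + 3.3Q → Q* = 23.6607.
The Pigouvian tax equals MEC at Q*: 2.2 + 0.7×23.6607 = 18.7625.

tax = €18.8 per unit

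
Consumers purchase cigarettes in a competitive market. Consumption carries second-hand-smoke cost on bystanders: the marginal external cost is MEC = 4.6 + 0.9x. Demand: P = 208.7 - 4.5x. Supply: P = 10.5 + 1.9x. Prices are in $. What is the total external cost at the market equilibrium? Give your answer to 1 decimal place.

Market equilibrium (private): 10.5 + 1.9x = 208.7 - 4.5x → x_m = 30.9688.
Total external cost = ∫₀^{x_m} (4.6 + 0.9x) dx = 4.6×30.9688 + ½×0.9×30.9688² = 574.0364.

$574.0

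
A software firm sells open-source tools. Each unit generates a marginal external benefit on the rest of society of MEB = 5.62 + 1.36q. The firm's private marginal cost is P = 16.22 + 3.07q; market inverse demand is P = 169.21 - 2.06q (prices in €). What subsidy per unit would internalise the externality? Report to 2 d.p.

subsidy = €62.84 per unit

Social marginal cost = private MC − MEB = 10.60 + 1.71q.
Set SMC = demand: 10.60 + 1.71q = 169.21 - 2.06q → q* = 42.0716.
The Pigouvian subsidy equals MEB at q*: 5.62 + 1.36×42.0716 = 62.8374.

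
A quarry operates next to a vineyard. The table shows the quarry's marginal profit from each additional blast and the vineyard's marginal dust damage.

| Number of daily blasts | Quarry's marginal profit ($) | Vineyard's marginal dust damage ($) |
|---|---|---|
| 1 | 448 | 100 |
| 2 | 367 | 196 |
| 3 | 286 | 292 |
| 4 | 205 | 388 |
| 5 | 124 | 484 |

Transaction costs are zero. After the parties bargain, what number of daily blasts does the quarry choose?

2

Bargaining reaches the level where marginal profit last exceeds marginal dust damage.
That holds through level 2 (367 ≥ 196) but not at 3 (286 < 292).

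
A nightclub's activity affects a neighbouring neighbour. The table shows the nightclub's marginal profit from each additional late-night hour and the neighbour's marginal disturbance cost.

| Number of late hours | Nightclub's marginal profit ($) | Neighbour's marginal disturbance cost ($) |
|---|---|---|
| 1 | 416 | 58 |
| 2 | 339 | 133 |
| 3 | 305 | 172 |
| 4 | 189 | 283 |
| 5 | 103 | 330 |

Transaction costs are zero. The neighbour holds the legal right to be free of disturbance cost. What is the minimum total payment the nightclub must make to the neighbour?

Efficient level: marginal profit ≥ marginal disturbance cost through level 3, so k* = 3.
With the neighbour holding the right, the nightclub must at least compensate total damage at k*: 58 + 133 + 172 = 363.

$363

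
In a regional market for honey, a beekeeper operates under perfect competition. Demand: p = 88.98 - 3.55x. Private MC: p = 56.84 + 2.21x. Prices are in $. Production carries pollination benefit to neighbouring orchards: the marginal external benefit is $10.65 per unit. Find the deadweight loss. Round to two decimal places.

Market equilibrium (private): 56.84 + 2.21x = 88.98 - 3.55x → x_m = 5.5799.
Social marginal cost = private MC − MEB = 46.19 + 2.21x.
Set SMC = demand: 46.19 + 2.21x = 88.98 - 3.55x → x* = 7.4288.
Height of the DWL triangle at x_m is demand(x_m) − SMC(x_m) = MEB(x_m) = 10.6500.
DWL = ½ × 1.8489 × 10.6500 = 9.8454.

DWL = $9.85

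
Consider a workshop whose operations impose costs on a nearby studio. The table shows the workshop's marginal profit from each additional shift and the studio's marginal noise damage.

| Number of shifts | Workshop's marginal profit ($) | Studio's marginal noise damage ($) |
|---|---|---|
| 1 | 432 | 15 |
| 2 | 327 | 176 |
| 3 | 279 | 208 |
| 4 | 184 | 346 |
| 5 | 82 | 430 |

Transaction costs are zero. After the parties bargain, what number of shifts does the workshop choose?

3

Bargaining reaches the level where marginal profit last exceeds marginal noise damage.
That holds through level 3 (279 ≥ 208) but not at 4 (184 < 346).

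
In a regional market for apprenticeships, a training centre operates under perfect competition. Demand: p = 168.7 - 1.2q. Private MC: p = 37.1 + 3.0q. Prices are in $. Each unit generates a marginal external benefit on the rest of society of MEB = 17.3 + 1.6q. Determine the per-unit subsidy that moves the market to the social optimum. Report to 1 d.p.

subsidy = $108.9 per unit

Social marginal cost = private MC − MEB = 19.8 + 1.4q.
Set SMC = demand: 19.8 + 1.4q = 168.7 - 1.2q → q* = 57.2692.
The Pigouvian subsidy equals MEB at q*: 17.3 + 1.6×57.2692 = 108.9307.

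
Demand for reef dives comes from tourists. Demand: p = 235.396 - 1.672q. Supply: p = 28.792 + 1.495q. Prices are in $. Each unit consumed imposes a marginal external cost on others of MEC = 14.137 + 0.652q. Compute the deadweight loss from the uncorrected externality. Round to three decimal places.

Market equilibrium (private): 28.792 + 1.495q = 235.396 - 1.672q → q_m = 65.2365.
Social marginal benefit = demand − MEC = 221.259 - 2.324q.
Set SMB = MC: 221.259 - 2.324q = 28.792 + 1.495q → q* = 50.3972.
The welfare-loss triangle has base |q_m − q*| and height MEC(q_m) (the vertical gap between SMB and MC is zero at q* and MEC at q_m).
DWL = ½ × 14.8393 × 56.6712 = 420.4805.

DWL = $420.480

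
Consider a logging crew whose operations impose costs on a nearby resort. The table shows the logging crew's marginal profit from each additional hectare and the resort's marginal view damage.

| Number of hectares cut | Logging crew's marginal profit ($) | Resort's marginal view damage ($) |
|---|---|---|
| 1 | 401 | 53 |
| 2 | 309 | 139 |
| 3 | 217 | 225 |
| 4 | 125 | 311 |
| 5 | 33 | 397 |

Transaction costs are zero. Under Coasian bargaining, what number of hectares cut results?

2

Bargaining reaches the level where marginal profit last exceeds marginal view damage.
That holds through level 2 (309 ≥ 139) but not at 3 (217 < 225).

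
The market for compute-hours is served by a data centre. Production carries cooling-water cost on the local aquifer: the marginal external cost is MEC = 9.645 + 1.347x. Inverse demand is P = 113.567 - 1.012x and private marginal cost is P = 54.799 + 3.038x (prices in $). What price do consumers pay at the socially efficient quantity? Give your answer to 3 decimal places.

Social marginal cost = private MC + MEC = 64.444 + 4.385x.
Set SMC = demand: 64.444 + 4.385x = 113.567 - 1.012x → x* = 9.1019.
Consumer price on the demand curve at x*: 113.567 − 1.012×9.1019 = 104.3559.

P = $104.356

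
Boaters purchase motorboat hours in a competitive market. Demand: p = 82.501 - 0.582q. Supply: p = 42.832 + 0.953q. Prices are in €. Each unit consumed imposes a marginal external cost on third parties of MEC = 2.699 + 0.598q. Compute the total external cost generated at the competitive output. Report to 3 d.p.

Market equilibrium (private): 42.832 + 0.953q = 82.501 - 0.582q → q_m = 25.8430.
Total external cost = ∫₀^{q_m} (2.699 + 0.598q) dq = 2.699×25.8430 + ½×0.598×25.8430² = 269.4406.

€269.441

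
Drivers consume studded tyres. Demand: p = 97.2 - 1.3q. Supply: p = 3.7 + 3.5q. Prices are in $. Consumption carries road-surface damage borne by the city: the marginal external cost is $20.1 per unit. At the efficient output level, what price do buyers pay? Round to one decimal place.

Social marginal benefit = demand − MEC = 77.1 - 1.3q.
Set SMB = MC: 77.1 - 1.3q = 3.7 + 3.5q → q* = 15.2917.
Consumer price on the demand curve at q*: 97.2 − 1.3×15.2917 = 77.3208.

P = $77.3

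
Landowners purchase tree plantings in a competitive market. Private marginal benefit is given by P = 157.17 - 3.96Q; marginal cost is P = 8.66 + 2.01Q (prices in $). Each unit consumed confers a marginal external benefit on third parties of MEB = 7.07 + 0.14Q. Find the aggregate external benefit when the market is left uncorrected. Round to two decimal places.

Market equilibrium (private): 8.66 + 2.01Q = 157.17 - 3.96Q → Q_m = 24.8760.
Total external benefit = ∫₀^{Q_m} (7.07 + 0.14Q) dQ = 7.07×24.8760 + ½×0.14×24.8760² = 219.1904.

$219.19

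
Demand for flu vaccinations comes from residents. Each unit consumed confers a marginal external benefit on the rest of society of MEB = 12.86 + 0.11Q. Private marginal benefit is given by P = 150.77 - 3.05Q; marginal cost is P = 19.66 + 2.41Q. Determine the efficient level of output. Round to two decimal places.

Social marginal benefit = demand + MEB = 163.63 - 2.94Q.
Set SMB = MC: 163.63 - 2.94Q = 19.66 + 2.41Q → Q* = 26.9103.

Q* = 26.91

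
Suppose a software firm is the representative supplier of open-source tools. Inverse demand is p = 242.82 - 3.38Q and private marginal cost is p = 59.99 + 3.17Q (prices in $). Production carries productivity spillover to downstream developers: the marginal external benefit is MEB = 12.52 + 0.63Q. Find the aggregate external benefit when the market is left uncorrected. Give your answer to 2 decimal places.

$594.90

Market equilibrium (private): 59.99 + 3.17Q = 242.82 - 3.38Q → Q_m = 27.9130.
Total external benefit = ∫₀^{Q_m} (12.52 + 0.63Q) dQ = 12.52×27.9130 + ½×0.63×27.9130² = 594.8985.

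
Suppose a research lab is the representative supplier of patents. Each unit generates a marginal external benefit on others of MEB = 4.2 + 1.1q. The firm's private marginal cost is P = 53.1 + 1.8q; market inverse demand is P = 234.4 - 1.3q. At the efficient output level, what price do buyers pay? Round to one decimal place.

Social marginal cost = private MC − MEB = 48.9 + 0.7q.
Set SMC = demand: 48.9 + 0.7q = 234.4 - 1.3q → q* = 92.7500.
Consumer price on the demand curve at q*: 234.4 − 1.3×92.7500 = 113.8250.

P = 113.8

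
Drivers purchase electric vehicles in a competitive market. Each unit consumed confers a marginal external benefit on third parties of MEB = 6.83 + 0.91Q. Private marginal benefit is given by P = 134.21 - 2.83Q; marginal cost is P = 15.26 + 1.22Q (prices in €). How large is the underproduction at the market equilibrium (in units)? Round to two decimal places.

10.69 units

Market equilibrium (private): 15.26 + 1.22Q = 134.21 - 2.83Q → Q_m = 29.3704.
Social marginal benefit = demand + MEB = 141.04 - 1.92Q.
Set SMB = MC: 141.04 - 1.92Q = 15.26 + 1.22Q → Q* = 40.0573.
Gap = |29.3704 − 40.0573| = 10.6869.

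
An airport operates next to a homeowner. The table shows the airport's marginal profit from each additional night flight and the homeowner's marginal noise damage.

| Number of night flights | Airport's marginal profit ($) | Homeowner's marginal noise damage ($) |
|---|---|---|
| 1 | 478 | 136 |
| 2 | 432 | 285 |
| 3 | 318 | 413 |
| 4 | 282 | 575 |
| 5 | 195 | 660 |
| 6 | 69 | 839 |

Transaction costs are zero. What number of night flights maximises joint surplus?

Bargaining reaches the level where marginal profit last exceeds marginal noise damage.
That holds through level 2 (432 ≥ 285) but not at 3 (318 < 413).

2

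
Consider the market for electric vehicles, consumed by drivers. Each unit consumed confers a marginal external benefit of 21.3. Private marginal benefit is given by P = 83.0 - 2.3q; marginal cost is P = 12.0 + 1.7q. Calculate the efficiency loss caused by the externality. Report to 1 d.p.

DWL = 56.7

Market equilibrium (private): 12.0 + 1.7q = 83.0 - 2.3q → q_m = 17.7500.
Social marginal benefit = demand + MEB = 104.3 - 2.3q.
Set SMB = MC: 104.3 - 2.3q = 12.0 + 1.7q → q* = 23.0750.
Between q* and q_m the wedge SMB − MC runs linearly from 0 to MEB(q_m), so the loss is a triangle.
DWL = ½ × 5.3250 × 21.3000 = 56.7113.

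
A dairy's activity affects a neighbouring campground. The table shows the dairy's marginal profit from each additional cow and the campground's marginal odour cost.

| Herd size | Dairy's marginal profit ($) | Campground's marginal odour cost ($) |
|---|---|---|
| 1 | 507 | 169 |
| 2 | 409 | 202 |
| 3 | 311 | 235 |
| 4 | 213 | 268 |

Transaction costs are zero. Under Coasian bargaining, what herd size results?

3

Bargaining reaches the level where marginal profit last exceeds marginal odour cost.
That holds through level 3 (311 ≥ 235) but not at 4 (213 < 268).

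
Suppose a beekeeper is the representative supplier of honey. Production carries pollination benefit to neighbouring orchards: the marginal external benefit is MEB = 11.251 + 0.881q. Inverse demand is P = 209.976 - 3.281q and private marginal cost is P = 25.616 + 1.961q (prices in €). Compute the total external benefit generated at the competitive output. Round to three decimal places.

Market equilibrium (private): 25.616 + 1.961q = 209.976 - 3.281q → q_m = 35.1698.
Total external benefit = ∫₀^{q_m} (11.251 + 0.881q) dq = 11.251×35.1698 + ½×0.881×35.1698² = 940.5564.

€940.556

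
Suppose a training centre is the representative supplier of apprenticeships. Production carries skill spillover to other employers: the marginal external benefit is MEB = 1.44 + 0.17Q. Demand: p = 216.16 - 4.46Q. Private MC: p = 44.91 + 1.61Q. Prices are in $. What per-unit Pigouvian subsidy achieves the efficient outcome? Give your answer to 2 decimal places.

subsidy = $6.42 per unit

Social marginal cost = private MC − MEB = 43.47 + 1.44Q.
Set SMC = demand: 43.47 + 1.44Q = 216.16 - 4.46Q → Q* = 29.2695.
The Pigouvian subsidy equals MEB at Q*: 1.44 + 0.17×29.2695 = 6.4158.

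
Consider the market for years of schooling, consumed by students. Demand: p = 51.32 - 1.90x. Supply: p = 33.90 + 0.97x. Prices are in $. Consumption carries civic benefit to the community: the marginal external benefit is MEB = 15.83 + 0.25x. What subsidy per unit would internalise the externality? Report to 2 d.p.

Social marginal benefit = demand + MEB = 67.15 - 1.65x.
Set SMB = MC: 67.15 - 1.65x = 33.90 + 0.97x → x* = 12.6908.
The Pigouvian subsidy equals MEB at x*: 15.83 + 0.25×12.6908 = 19.0027.

subsidy = $19.00 per unit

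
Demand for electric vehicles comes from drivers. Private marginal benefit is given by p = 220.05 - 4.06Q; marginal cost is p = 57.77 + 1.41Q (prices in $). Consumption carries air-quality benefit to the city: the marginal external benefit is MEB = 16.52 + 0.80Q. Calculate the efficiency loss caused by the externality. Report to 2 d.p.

DWL = $173.49

Market equilibrium (private): 57.77 + 1.41Q = 220.05 - 4.06Q → Q_m = 29.6673.
Social marginal benefit = demand + MEB = 236.57 - 3.26Q.
Set SMB = MC: 236.57 - 3.26Q = 57.77 + 1.41Q → Q* = 38.2869.
The loss is the area between SMB and MC from Q* to Q_m; with linear curves that's a triangle of height MEB(Q_m).
DWL = ½ × 8.6196 × 40.2538 = 173.4858.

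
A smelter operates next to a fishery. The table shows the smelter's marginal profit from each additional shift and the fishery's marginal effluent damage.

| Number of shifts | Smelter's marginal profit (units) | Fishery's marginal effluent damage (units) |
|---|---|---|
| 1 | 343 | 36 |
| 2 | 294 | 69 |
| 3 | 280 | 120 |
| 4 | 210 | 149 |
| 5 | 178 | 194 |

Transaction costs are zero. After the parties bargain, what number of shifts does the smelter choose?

4

Bargaining reaches the level where marginal profit last exceeds marginal effluent damage.
That holds through level 4 (210 ≥ 149) but not at 5 (178 < 194).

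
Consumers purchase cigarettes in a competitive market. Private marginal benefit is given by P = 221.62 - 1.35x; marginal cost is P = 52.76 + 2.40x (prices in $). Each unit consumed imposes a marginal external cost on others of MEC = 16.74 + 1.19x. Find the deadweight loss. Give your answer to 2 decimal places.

DWL = $500.57

Market equilibrium (private): 52.76 + 2.40x = 221.62 - 1.35x → x_m = 45.0293.
Social marginal benefit = demand − MEC = 204.88 - 2.54x.
Set SMB = MC: 204.88 - 2.54x = 52.76 + 2.40x → x* = 30.7935.
The loss is the area between SMB and MC from x* to x_m; with linear curves that's a triangle of height MEC(x_m).
DWL = ½ × 14.2358 × 70.3249 = 500.5656.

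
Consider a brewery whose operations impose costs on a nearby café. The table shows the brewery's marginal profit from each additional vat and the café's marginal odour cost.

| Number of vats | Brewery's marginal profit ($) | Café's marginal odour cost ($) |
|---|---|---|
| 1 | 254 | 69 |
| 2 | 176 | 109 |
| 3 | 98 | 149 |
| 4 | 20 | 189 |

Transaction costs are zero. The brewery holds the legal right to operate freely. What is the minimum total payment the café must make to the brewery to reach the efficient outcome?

Left alone the brewery would choose level 4 (marginal profit stays positive).
Efficient level: k* = 2 (marginal profit ≥ marginal odour cost through 2).
The café must at least cover the brewery's forgone profit from cutting 4→2: 98 + 20 = 118.

$118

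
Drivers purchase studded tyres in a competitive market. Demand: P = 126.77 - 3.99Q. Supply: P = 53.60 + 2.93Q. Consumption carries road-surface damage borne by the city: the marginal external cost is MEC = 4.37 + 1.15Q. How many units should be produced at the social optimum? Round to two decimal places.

Social marginal benefit = demand − MEC = 122.40 - 5.14Q.
Set SMB = MC: 122.40 - 5.14Q = 53.60 + 2.93Q → Q* = 8.5254.

Q* = 8.53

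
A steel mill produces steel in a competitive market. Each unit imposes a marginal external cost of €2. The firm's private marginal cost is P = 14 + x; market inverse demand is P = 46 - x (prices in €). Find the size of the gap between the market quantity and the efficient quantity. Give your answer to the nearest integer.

1 units

Market equilibrium (private): 14 + x = 46 - x → x_m = 16.0000.
Social marginal cost = private MC + MEC = 16 + x.
Set SMC = demand: 16 + x = 46 - x → x* = 15.0000.
Gap = |16.0000 − 15.0000| = 1.0000.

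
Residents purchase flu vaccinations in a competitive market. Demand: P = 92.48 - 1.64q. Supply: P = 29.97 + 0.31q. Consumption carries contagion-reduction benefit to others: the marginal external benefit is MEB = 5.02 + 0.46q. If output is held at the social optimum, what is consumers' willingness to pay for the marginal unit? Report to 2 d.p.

P = 18.15

Social marginal benefit = demand + MEB = 97.50 - 1.18q.
Set SMB = MC: 97.50 - 1.18q = 29.97 + 0.31q → q* = 45.3221.
Consumer price on the demand curve at q*: 92.48 − 1.64×45.3221 = 18.1518.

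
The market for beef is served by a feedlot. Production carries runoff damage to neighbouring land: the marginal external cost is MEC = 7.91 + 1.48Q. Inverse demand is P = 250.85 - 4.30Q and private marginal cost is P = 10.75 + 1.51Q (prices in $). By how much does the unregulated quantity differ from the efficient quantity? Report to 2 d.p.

9.47 units

Market equilibrium (private): 10.75 + 1.51Q = 250.85 - 4.30Q → Q_m = 41.3253.
Social marginal cost = private MC + MEC = 18.66 + 2.99Q.
Set SMC = demand: 18.66 + 2.99Q = 250.85 - 4.30Q → Q* = 31.8505.
Gap = |41.3253 − 31.8505| = 9.4748.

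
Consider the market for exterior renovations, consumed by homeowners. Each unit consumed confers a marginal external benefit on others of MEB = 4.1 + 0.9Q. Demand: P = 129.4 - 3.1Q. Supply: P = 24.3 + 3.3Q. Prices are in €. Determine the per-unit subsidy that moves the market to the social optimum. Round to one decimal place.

subsidy = €22.0 per unit

Social marginal benefit = demand + MEB = 133.5 - 2.2Q.
Set SMB = MC: 133.5 - 2.2Q = 24.3 + 3.3Q → Q* = 19.8545.
The Pigouvian subsidy equals MEB at Q*: 4.1 + 0.9×19.8545 = 21.9691.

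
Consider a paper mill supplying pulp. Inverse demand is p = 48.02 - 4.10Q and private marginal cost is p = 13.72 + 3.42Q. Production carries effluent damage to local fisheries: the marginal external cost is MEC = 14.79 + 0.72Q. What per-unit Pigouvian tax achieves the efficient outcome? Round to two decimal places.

tax = 16.49 per unit

Social marginal cost = private MC + MEC = 28.51 + 4.14Q.
Set SMC = demand: 28.51 + 4.14Q = 48.02 - 4.10Q → Q* = 2.3677.
The Pigouvian tax equals MEC at Q*: 14.79 + 0.72×2.3677 = 16.4947.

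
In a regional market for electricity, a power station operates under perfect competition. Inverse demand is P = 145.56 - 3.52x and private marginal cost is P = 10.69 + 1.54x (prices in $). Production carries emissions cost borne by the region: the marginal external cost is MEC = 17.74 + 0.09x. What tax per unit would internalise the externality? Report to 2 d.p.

Social marginal cost = private MC + MEC = 28.43 + 1.63x.
Set SMC = demand: 28.43 + 1.63x = 145.56 - 3.52x → x* = 22.7437.
The Pigouvian tax equals MEC at x*: 17.74 + 0.09×22.7437 = 19.7869.

tax = $19.79 per unit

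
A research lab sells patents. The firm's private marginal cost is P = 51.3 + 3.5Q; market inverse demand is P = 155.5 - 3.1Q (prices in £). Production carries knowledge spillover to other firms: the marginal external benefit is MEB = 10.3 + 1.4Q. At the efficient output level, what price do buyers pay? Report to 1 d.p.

Social marginal cost = private MC − MEB = 41.0 + 2.1Q.
Set SMC = demand: 41.0 + 2.1Q = 155.5 - 3.1Q → Q* = 22.0192.
Consumer price on the demand curve at Q*: 155.5 − 3.1×22.0192 = 87.2405.

P = £87.2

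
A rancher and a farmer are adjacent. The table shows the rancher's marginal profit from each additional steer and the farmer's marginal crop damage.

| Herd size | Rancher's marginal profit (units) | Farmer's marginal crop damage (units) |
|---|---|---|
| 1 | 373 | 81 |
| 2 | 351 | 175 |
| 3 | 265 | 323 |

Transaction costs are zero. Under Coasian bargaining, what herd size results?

Bargaining reaches the level where marginal profit last exceeds marginal crop damage.
That holds through level 2 (351 ≥ 175) but not at 3 (265 < 323).

2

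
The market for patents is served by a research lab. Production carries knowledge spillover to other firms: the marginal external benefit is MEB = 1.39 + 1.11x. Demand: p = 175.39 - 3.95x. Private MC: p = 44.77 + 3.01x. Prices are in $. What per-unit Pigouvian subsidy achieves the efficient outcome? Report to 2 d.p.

Social marginal cost = private MC − MEB = 43.38 + 1.90x.
Set SMC = demand: 43.38 + 1.90x = 175.39 - 3.95x → x* = 22.5658.
The Pigouvian subsidy equals MEB at x*: 1.39 + 1.11×22.5658 = 26.4380.

subsidy = $26.44 per unit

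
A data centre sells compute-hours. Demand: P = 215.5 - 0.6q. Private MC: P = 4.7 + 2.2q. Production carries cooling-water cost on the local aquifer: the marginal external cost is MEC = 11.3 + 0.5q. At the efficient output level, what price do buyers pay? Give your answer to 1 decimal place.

P = 179.2

Social marginal cost = private MC + MEC = 16.0 + 2.7q.
Set SMC = demand: 16.0 + 2.7q = 215.5 - 0.6q → q* = 60.4545.
Consumer price on the demand curve at q*: 215.5 − 0.6×60.4545 = 179.2273.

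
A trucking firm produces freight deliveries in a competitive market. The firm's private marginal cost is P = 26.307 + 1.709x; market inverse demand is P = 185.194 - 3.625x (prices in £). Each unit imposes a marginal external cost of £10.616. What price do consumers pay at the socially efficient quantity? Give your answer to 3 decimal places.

P = £84.429

Social marginal cost = private MC + MEC = 36.923 + 1.709x.
Set SMC = demand: 36.923 + 1.709x = 185.194 - 3.625x → x* = 27.7973.
Consumer price on the demand curve at x*: 185.194 − 3.625×27.7973 = 84.4288.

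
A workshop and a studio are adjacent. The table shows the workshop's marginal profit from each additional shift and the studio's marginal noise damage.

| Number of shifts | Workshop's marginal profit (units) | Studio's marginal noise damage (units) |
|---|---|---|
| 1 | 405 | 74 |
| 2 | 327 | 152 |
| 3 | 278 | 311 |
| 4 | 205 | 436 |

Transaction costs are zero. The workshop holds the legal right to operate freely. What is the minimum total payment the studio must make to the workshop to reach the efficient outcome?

Left alone the workshop would choose level 4 (marginal profit stays positive).
Efficient level: k* = 2 (marginal profit ≥ marginal noise damage through 2).
The studio must at least cover the workshop's forgone profit from cutting 4→2: 278 + 205 = 483.

483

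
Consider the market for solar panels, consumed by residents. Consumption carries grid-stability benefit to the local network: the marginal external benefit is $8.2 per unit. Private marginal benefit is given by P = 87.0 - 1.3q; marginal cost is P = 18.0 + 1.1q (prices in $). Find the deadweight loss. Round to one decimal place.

Market equilibrium (private): 18.0 + 1.1q = 87.0 - 1.3q → q_m = 28.7500.
Social marginal benefit = demand + MEB = 95.2 - 1.3q.
Set SMB = MC: 95.2 - 1.3q = 18.0 + 1.1q → q* = 32.1667.
Between q* and q_m the wedge SMB − MC runs linearly from 0 to MEB(q_m), so the loss is a triangle.
DWL = ½ × 3.4167 × 8.2000 = 14.0085.

DWL = $14.0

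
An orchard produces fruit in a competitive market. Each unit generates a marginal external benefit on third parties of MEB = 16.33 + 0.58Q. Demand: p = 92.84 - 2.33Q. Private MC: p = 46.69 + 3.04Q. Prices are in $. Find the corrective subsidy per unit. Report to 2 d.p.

Social marginal cost = private MC − MEB = 30.36 + 2.46Q.
Set SMC = demand: 30.36 + 2.46Q = 92.84 - 2.33Q → Q* = 13.0438.
The Pigouvian subsidy equals MEB at Q*: 16.33 + 0.58×13.0438 = 23.8954.

subsidy = $23.90 per unit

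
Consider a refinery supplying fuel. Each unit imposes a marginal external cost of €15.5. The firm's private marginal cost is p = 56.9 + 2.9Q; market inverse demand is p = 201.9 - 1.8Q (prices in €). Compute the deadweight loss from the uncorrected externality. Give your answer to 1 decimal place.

Market equilibrium (private): 56.9 + 2.9Q = 201.9 - 1.8Q → Q_m = 30.8511.
Social marginal cost = private MC + MEC = 72.4 + 2.9Q.
Set SMC = demand: 72.4 + 2.9Q = 201.9 - 1.8Q → Q* = 27.5532.
Height of the DWL triangle at Q_m is SMC(Q_m) − demand(Q_m) = MEC(Q_m) = 15.5000.
DWL = ½ × 3.2979 × 15.5000 = 25.5587.

DWL = €25.6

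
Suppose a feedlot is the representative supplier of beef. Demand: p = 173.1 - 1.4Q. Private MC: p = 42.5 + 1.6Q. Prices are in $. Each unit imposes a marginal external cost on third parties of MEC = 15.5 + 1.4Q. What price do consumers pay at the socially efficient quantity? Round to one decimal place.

Social marginal cost = private MC + MEC = 58.0 + 3.0Q.
Set SMC = demand: 58.0 + 3.0Q = 173.1 - 1.4Q → Q* = 26.1591.
Consumer price on the demand curve at Q*: 173.1 − 1.4×26.1591 = 136.4773.

P = $136.5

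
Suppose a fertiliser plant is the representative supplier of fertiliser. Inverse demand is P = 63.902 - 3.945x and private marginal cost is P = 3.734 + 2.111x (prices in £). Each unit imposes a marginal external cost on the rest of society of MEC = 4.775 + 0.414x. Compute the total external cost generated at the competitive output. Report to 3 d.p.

Market equilibrium (private): 3.734 + 2.111x = 63.902 - 3.945x → x_m = 9.9353.
Total external cost = ∫₀^{x_m} (4.775 + 0.414x) dx = 4.775×9.9353 + ½×0.414×9.9353² = 67.8741.

£67.874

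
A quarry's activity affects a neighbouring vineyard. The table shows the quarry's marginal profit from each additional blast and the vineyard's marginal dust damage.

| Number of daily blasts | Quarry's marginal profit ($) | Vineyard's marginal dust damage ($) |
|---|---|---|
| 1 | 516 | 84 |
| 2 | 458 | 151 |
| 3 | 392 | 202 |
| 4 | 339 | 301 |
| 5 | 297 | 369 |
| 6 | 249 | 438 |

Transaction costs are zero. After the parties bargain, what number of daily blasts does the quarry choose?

4

Bargaining reaches the level where marginal profit last exceeds marginal dust damage.
That holds through level 4 (339 ≥ 301) but not at 5 (297 < 369).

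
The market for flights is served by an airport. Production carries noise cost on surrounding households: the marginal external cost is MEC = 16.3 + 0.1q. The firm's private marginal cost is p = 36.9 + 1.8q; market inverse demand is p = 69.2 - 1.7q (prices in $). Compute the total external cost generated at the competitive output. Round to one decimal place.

Market equilibrium (private): 36.9 + 1.8q = 69.2 - 1.7q → q_m = 9.2286.
Total external cost = ∫₀^{q_m} (16.3 + 0.1q) dq = 16.3×9.2286 + ½×0.1×9.2286² = 154.6845.

$154.7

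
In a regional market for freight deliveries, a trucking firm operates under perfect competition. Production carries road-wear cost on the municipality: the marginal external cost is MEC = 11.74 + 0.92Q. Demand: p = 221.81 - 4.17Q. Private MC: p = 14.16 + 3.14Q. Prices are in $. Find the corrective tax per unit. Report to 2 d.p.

tax = $33.64 per unit

Social marginal cost = private MC + MEC = 25.90 + 4.06Q.
Set SMC = demand: 25.90 + 4.06Q = 221.81 - 4.17Q → Q* = 23.8044.
The Pigouvian tax equals MEC at Q*: 11.74 + 0.92×23.8044 = 33.6400.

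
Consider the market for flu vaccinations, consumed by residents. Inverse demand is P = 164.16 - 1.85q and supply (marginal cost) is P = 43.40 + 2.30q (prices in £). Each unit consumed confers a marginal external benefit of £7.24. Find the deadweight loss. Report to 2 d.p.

DWL = £6.32

Market equilibrium (private): 43.40 + 2.30q = 164.16 - 1.85q → q_m = 29.0988.
Social marginal benefit = demand + MEB = 171.40 - 1.85q.
Set SMB = MC: 171.40 - 1.85q = 43.40 + 2.30q → q* = 30.8434.
The welfare-loss triangle has base |q_m − q*| and height MEB(q_m) (the vertical gap between SMB and MC is zero at q* and MEB at q_m).
DWL = ½ × 1.7446 × 7.2400 = 6.3155.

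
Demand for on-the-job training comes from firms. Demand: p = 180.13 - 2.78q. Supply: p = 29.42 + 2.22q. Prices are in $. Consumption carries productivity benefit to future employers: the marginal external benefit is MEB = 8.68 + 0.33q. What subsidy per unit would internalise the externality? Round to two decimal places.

subsidy = $19.94 per unit

Social marginal benefit = demand + MEB = 188.81 - 2.45q.
Set SMB = MC: 188.81 - 2.45q = 29.42 + 2.22q → q* = 34.1306.
The Pigouvian subsidy equals MEB at q*: 8.68 + 0.33×34.1306 = 19.9431.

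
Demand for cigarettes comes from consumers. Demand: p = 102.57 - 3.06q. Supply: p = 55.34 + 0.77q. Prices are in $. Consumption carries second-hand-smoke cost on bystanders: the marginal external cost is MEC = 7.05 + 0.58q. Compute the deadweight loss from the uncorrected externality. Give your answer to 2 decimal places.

Market equilibrium (private): 55.34 + 0.77q = 102.57 - 3.06q → q_m = 12.3316.
Social marginal benefit = demand − MEC = 95.52 - 3.64q.
Set SMB = MC: 95.52 - 3.64q = 55.34 + 0.77q → q* = 9.1111.
Height of the DWL triangle at q_m is MC(q_m) − SMB(q_m) = MEC(q_m) = 14.2023.
DWL = ½ × 3.2205 × 14.2023 = 22.8693.

DWL = $22.87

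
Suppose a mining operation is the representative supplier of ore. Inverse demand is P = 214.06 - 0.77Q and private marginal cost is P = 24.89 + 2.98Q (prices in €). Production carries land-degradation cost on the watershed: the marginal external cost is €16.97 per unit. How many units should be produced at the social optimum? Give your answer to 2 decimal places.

Q* = 45.92

Social marginal cost = private MC + MEC = 41.86 + 2.98Q.
Set SMC = demand: 41.86 + 2.98Q = 214.06 - 0.77Q → Q* = 45.9200.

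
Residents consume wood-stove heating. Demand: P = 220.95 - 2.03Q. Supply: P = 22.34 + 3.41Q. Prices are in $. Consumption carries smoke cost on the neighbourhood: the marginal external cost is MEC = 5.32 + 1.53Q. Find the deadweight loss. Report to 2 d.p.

DWL = $268.50

Market equilibrium (private): 22.34 + 3.41Q = 220.95 - 2.03Q → Q_m = 36.5092.
Social marginal benefit = demand − MEC = 215.63 - 3.56Q.
Set SMB = MC: 215.63 - 3.56Q = 22.34 + 3.41Q → Q* = 27.7317.
Height of the DWL triangle at Q_m is MC(Q_m) − SMB(Q_m) = MEC(Q_m) = 61.1791.
DWL = ½ × 8.7775 × 61.1791 = 268.4998.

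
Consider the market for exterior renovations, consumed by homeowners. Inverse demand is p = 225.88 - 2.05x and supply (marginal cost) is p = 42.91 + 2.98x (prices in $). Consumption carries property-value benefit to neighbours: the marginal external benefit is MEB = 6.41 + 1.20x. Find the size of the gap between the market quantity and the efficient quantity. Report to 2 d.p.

Market equilibrium (private): 42.91 + 2.98x = 225.88 - 2.05x → x_m = 36.3757.
Social marginal benefit = demand + MEB = 232.29 - 0.85x.
Set SMB = MC: 232.29 - 0.85x = 42.91 + 2.98x → x* = 49.4465.
Gap = |36.3757 − 49.4465| = 13.0708.

13.07 units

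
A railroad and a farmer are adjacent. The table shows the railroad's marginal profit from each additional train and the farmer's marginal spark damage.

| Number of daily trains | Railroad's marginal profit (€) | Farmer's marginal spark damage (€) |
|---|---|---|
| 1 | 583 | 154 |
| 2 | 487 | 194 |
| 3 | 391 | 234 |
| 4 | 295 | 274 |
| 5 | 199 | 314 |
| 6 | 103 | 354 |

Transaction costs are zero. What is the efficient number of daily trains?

Bargaining reaches the level where marginal profit last exceeds marginal spark damage.
That holds through level 4 (295 ≥ 274) but not at 5 (199 < 314).

4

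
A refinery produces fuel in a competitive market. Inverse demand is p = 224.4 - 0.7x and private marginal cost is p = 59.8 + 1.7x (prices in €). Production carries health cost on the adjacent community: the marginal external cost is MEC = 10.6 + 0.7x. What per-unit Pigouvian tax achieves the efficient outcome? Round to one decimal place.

Social marginal cost = private MC + MEC = 70.4 + 2.4x.
Set SMC = demand: 70.4 + 2.4x = 224.4 - 0.7x → x* = 49.6774.
The Pigouvian tax equals MEC at x*: 10.6 + 0.7×49.6774 = 45.3742.

tax = €45.4 per unit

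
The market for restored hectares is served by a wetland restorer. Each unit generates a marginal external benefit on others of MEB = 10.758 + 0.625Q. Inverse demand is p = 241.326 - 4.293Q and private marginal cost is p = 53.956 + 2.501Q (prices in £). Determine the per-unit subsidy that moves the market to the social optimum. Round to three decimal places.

subsidy = £30.831 per unit

Social marginal cost = private MC − MEB = 43.198 + 1.876Q.
Set SMC = demand: 43.198 + 1.876Q = 241.326 - 4.293Q → Q* = 32.1167.
The Pigouvian subsidy equals MEB at Q*: 10.758 + 0.625×32.1167 = 30.8309.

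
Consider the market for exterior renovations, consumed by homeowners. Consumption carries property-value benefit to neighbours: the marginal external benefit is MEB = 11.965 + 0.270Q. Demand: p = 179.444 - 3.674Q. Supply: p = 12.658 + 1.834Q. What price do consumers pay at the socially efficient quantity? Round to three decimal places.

P = 54.066

Social marginal benefit = demand + MEB = 191.409 - 3.404Q.
Set SMB = MC: 191.409 - 3.404Q = 12.658 + 1.834Q → Q* = 34.1258.
Consumer price on the demand curve at Q*: 179.444 − 3.674×34.1258 = 54.0658.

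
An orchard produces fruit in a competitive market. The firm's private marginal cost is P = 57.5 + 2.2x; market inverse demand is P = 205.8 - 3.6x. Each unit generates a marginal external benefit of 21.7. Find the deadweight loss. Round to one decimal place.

DWL = 40.6

Market equilibrium (private): 57.5 + 2.2x = 205.8 - 3.6x → x_m = 25.5690.
Social marginal cost = private MC − MEB = 35.8 + 2.2x.
Set SMC = demand: 35.8 + 2.2x = 205.8 - 3.6x → x* = 29.3103.
The loss is the area between SMC and demand from x* to x_m; with linear curves that's a triangle of height MEB(x_m).
DWL = ½ × 3.7413 × 21.7000 = 40.5931.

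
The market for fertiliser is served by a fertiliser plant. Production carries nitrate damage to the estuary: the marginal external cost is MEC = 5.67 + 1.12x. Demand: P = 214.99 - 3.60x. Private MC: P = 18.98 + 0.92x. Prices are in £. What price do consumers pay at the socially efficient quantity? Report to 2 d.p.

P = £93.50

Social marginal cost = private MC + MEC = 24.65 + 2.04x.
Set SMC = demand: 24.65 + 2.04x = 214.99 - 3.60x → x* = 33.7482.
Consumer price on the demand curve at x*: 214.99 − 3.60×33.7482 = 93.4965.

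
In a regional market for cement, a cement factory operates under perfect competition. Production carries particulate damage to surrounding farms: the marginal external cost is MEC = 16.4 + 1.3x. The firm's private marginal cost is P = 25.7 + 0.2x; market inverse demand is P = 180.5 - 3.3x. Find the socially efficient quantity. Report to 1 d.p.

x* = 28.8

Social marginal cost = private MC + MEC = 42.1 + 1.5x.
Set SMC = demand: 42.1 + 1.5x = 180.5 - 3.3x → x* = 28.8333.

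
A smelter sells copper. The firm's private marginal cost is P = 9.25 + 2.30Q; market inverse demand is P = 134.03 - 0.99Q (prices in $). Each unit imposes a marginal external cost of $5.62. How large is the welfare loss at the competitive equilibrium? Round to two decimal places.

DWL = $4.80

Market equilibrium (private): 9.25 + 2.30Q = 134.03 - 0.99Q → Q_m = 37.9271.
Social marginal cost = private MC + MEC = 14.87 + 2.30Q.
Set SMC = demand: 14.87 + 2.30Q = 134.03 - 0.99Q → Q* = 36.2188.
Between Q* and Q_m the wedge SMC − demand runs linearly from 0 to MEC(Q_m), so the loss is a triangle.
DWL = ½ × 1.7083 × 5.6200 = 4.8003.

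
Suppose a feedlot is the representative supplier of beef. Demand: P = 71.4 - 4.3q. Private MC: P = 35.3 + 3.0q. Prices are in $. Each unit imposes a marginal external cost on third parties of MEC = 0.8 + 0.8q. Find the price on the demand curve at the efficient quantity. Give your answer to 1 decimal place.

P = $52.7

Social marginal cost = private MC + MEC = 36.1 + 3.8q.
Set SMC = demand: 36.1 + 3.8q = 71.4 - 4.3q → q* = 4.3580.
Consumer price on the demand curve at q*: 71.4 − 4.3×4.3580 = 52.6606.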